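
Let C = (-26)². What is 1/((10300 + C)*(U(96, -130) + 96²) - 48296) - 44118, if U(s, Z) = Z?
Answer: -4397666357519/99679640 ≈ -44118.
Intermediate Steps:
C = 676
1/((10300 + C)*(U(96, -130) + 96²) - 48296) - 44118 = 1/((10300 + 676)*(-130 + 96²) - 48296) - 44118 = 1/(10976*(-130 + 9216) - 48296) - 44118 = 1/(10976*9086 - 48296) - 44118 = 1/(99727936 - 48296) - 44118 = 1/99679640 - 44118 = -4397666357519/99679640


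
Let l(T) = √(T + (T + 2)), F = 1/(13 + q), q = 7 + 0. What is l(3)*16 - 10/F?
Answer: -200 + 32*√2 ≈ -154.75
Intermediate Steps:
q = 7
F = 1/20 (F = 1/(13 + 7) = 1/20 ≈ 0.050000)
l(T) = √(2 + 2*T) (l(T) = √(T + (2 + T)) = √(2 + 2*T))
l(3)*16 - 10/F = √(2 + 2*3)*16 - 10/1/20 = √(2 + 6)*16 - 10*20 = √8*16 - 200 = (2*√2)*16 - 200 = 32*√2 - 200 = -200 + 32*√2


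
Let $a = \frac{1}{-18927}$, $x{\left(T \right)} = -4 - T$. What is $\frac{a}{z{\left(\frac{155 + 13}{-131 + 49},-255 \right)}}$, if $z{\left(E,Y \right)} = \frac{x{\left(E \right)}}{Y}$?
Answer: $- \frac{697}{100944} \approx -0.0069048$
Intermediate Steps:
$a = - \frac{1}{18927} \approx -5.2835 \cdot 10^{-5}$
$z{\left(E,Y \right)} = \frac{-4 - E}{Y}$
$\frac{a}{z{\left(\frac{155 + 13}{-131 + 49},-255 \right)}} = - \frac{1}{18927 \frac{-4 - \frac{155 + 13}{-131 + 49}}{-255}} = - \frac{1}{18927 \left(- \frac{-4 - \frac{168}{-82}}{255}\right)} = - \frac{1}{18927 \left(- \frac{-4 - 168 \left(- \frac{1}{82}\right)}{255}\right)} = - \frac{1}{18927 \left(- \frac{-4 - - \frac{84}{41}}{255}\right)} = - \frac{1}{18927 \left(- \frac{-4 + \frac{84}{41}}{255}\right)} = - \frac{1}{18927 \left(\left(- \frac{1}{255}\right) \left(- \frac{80}{41}\right)\right)} = - \frac{1}{18927 \cdot \frac{16}{2091}} = \left(- \frac{1}{18927}\right) \frac{2091}{16} = - \frac{697}{100944}$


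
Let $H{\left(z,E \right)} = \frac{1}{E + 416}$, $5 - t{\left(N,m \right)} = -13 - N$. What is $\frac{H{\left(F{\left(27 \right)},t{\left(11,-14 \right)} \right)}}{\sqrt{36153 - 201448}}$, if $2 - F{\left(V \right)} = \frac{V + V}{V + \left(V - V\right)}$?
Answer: $- \frac{i \sqrt{165295}}{73556275} \approx - 5.5273 \cdot 10^{-6} i$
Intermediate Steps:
$t{\left(N,m \right)} = 18 + N$ ($t{\left(N,m \right)} = 5 - \left(-13 - N\right) = 5 + \left(13 + N\right) = 18 + N$)
$F{\left(V \right)} = 0$ ($F{\left(V \right)} = 2 - \frac{V + V}{V + \left(V - V\right)} = 2 - \frac{2 V}{V + 0} = 2 - \frac{2 V}{V} = 2 - 2 = 0$)
$H{\left(z,E \right)} = \frac{1}{416 + E}$
$\frac{H{\left(F{\left(27 \right)},t{\left(11,-14 \right)} \right)}}{\sqrt{36153 - 201448}} = \frac{1}{\left(416 + \left(18 + 11\right)\right) \sqrt{36153 - 201448}} = \frac{1}{\left(416 + 29\right) \sqrt{-165295}} = \frac{1}{445 i \sqrt{165295}} = \frac{\left(- \frac{1}{165295}\right) i \sqrt{165295}}{445} = - \frac{i \sqrt{165295}}{73556275}$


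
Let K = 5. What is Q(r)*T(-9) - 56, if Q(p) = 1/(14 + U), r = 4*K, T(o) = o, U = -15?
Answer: -47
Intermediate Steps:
r = 20 (r = 4*5 = 20)
Q(p) = -1 (Q(p) = 1/(14 - 15) = 1/(-1) = -1)
Q(r)*T(-9) - 56 = -1*(-9) - 56 = 9 - 56 = -47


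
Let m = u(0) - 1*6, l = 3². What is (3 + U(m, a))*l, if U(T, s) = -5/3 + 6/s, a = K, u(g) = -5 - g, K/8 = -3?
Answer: 39/4 ≈ 9.7500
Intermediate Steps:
K = -24 (K = 8*(-3) = -24)
a = -24
l = 9
m = -11 (m = (-5 - 1*0) - 1*6 = (-5 + 0) - 6 = -5 - 6 = -11)
U(T, s) = -5/3 + 6/s (U(T, s) = -5*⅓ + 6/s = -5/3 + 6/s)
(3 + U(m, a))*l = (3 + (-5/3 + 6/(-24)))*9 = (3 + (-5/3 + 6*(-1/24)))*9 = (3 + (-5/3 - ¼))*9 = (3 - 23/12)*9 = (13/12)*9 = 39/4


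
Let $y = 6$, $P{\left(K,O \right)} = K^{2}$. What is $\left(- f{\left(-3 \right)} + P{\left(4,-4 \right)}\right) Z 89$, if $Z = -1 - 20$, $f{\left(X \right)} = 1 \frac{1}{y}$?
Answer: $- \frac{59185}{2} \approx -29593.0$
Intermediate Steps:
$f{\left(X \right)} = \frac{1}{6}$ ($f{\left(X \right)} = 1 \cdot \frac{1}{6} = \frac{1}{6}$)
$Z = -21$ ($Z = -1 - 20 = -21$)
$\left(- f{\left(-3 \right)} + P{\left(4,-4 \right)}\right) Z 89 = \left(\left(-1\right) \frac{1}{6} + 4^{2}\right) \left(-21\right) 89 = \left(- \frac{1}{6} + 16\right) \left(-21\right) 89 = \frac{95}{6} \left(-21\right) 89 = \left(- \frac{665}{2}\right) 89 = - \frac{59185}{2}$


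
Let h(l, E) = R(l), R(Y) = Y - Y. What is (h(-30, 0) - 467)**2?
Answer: 218089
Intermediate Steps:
R(Y) = 0
h(l, E) = 0
(h(-30, 0) - 467)**2 = (0 - 467)**2 = (-467)**2 = 218089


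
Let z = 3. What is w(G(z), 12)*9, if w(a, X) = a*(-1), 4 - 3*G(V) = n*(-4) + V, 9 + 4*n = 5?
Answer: 9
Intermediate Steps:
n = -1 (n = -9/4 + (¼)*5 = -9/4 + 5/4 = -1)
G(V) = -V/3 (G(V) = 4/3 - (-1*(-4) + V)/3 = 4/3 - (4 + V)/3 = 4/3 + (-4/3 - V/3) = -V/3)
w(a, X) = -a
w(G(z), 12)*9 = -(-1)*3/3*9 = -1*(-1)*9 = 1*9 = 9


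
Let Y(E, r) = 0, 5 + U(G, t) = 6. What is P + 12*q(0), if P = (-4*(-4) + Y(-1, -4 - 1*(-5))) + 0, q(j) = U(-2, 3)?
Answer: 28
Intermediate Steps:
U(G, t) = 1 (U(G, t) = -5 + 6 = 1)
q(j) = 1
P = 16 (P = (-4*(-4) + 0) + 0 = (16 + 0) + 0 = 16 + 0 = 16)
P + 12*q(0) = 16 + 12*1 = 16 + 12 = 28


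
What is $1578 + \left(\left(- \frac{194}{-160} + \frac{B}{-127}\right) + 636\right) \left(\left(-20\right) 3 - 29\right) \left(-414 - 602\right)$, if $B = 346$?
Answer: $\frac{573745291}{10} \approx 5.7375 \cdot 10^{7}$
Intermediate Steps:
$1578 + \left(\left(- \frac{194}{-160} + \frac{B}{-127}\right) + 636\right) \left(\left(-20\right) 3 - 29\right) \left(-414 - 602\right) = 1578 + \left(\left(- \frac{194}{-160} + \frac{346}{-127}\right) + 636\right) \left(\left(-20\right) 3 - 29\right) \left(-414 - 602\right) = 1578 + \left(\left(\left(-194\right) \left(- \frac{1}{160}\right) + 346 \left(- \frac{1}{127}\right)\right) + 636\right) \left(-60 - 29\right) \left(-1016\right) = 1578 + \left(\left(\frac{97}{80} - \frac{346}{127}\right) + 636\right) \left(-89\right) \left(-1016\right) = 1578 + \left(- \frac{15361}{10160} + 636\right) \left(-89\right) \left(-1016\right) = 1578 + \frac{6446399}{10160} \left(-89\right) \left(-1016\right) = 1578 - - \frac{573729511}{10} = 1578 + \frac{573729511}{10} = \frac{573745291}{10}$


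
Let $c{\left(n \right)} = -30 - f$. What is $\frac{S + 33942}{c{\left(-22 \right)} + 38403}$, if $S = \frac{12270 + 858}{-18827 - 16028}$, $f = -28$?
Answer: $\frac{107548662}{121678805} \approx 0.88387$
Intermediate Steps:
$S = - \frac{13128}{34855}$ ($S = \frac{13128}{-34855} = 13128 \left(- \frac{1}{34855}\right) = - \frac{13128}{34855} \approx -0.37665$)
$c{\left(n \right)} = -2$ ($c{\left(n \right)} = -30 - -28 = -30 + 28 = -2$)
$\frac{S + 33942}{c{\left(-22 \right)} + 38403} = \frac{- \frac{13128}{34855} + 33942}{-2 + 38403} = \frac{1183035282}{34855 \cdot 38401} = \frac{1183035282}{34855} \cdot \frac{1}{38401} = \frac{107548662}{121678805}$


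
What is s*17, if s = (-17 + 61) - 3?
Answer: 697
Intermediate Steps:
s = 41 (s = 44 - 3 = 41)
s*17 = 41*17 = 697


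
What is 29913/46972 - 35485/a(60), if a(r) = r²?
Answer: -77955731/8454960 ≈ -9.2201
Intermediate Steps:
29913/46972 - 35485/a(60) = 29913/46972 - 35485/(60²) = 29913*(1/46972) - 35485/3600 = 29913/46972 - 35485*1/3600 = 29913/46972 - 7097/720 = -77955731/8454960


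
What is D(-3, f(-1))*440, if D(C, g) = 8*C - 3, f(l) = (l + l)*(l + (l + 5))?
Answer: -11880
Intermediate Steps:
f(l) = 2*l*(5 + 2*l) (f(l) = (2*l)*(l + (5 + l)) = (2*l)*(5 + 2*l) = 2*l*(5 + 2*l))
D(C, g) = -3 + 8*C
D(-3, f(-1))*440 = (-3 + 8*(-3))*440 = (-3 - 24)*440 = -27*440 = -11880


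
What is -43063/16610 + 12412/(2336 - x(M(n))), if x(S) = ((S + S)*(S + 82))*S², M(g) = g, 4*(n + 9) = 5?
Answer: -73501111389/30386118070 ≈ -2.4189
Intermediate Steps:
n = -31/4 (n = -9 + (¼)*5 = -9 + 5/4 = -31/4 ≈ -7.7500)
x(S) = 2*S³*(82 + S) (x(S) = ((2*S)*(82 + S))*S² = (2*S*(82 + S))*S² = 2*S³*(82 + S))
-43063/16610 + 12412/(2336 - x(M(n))) = -43063/16610 + 12412/(2336 - 2*(-31/4)³*(82 - 31/4)) = -43063*1/16610 + 12412/(2336 - 2*(-29791)*297/(64*4)) = -43063/16610 + 12412/(2336 - 1*(-8847927/128)) = -43063/16610 + 12412/(2336 + 8847927/128) = -43063/16610 + 12412/(9146935/128) = -43063/16610 + 12412*(128/9146935) = -43063/16610 + 1588736/9146935 = -73501111389/30386118070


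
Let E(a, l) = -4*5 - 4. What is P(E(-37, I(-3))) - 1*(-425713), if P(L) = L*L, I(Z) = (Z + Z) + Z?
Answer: 426289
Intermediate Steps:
I(Z) = 3*Z (I(Z) = 2*Z + Z = 3*Z)
E(a, l) = -24 (E(a, l) = -20 - 4 = -24)
P(L) = L²
P(E(-37, I(-3))) - 1*(-425713) = (-24)² - 1*(-425713) = 576 + 425713 = 426289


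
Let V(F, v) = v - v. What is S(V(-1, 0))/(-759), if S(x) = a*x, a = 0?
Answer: 0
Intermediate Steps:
V(F, v) = 0
S(x) = 0 (S(x) = 0*x = 0)
S(V(-1, 0))/(-759) = 0/(-759) = 0*(-1/759) = 0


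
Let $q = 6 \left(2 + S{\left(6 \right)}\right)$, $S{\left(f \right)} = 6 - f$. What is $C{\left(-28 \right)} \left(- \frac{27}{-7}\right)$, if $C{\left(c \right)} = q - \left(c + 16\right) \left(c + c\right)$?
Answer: $- \frac{17820}{7} \approx -2545.7$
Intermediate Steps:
$q = 12$ ($q = 6 \left(2 + \left(6 - 6\right)\right) = 6 \left(2 + 0\right) = 6 \cdot 2 = 12$)
$C{\left(c \right)} = 12 - 2 c \left(16 + c\right)$ ($C{\left(c \right)} = 12 - \left(c + 16\right) \left(c + c\right) = 12 - \left(16 + c\right) 2 c = 12 - 2 c \left(16 + c\right)$)
$C{\left(-28 \right)} \left(- \frac{27}{-7}\right) = \left(12 - -896 - 2 \left(-28\right)^{2}\right) \left(- \frac{27}{-7}\right) = \left(12 + 896 - 1568\right) \left(\left(-27\right) \left(- \frac{1}{7}\right)\right) = \left(12 + 896 - 1568\right) \frac{27}{7} = \left(-660\right) \frac{27}{7} = - \frac{17820}{7}$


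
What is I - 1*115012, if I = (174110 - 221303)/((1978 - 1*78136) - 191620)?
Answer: -30797636143/267778 ≈ -1.1501e+5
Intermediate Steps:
I = 47193/267778 (I = -47193/((1978 - 78136) - 191620) = -47193/(-76158 - 191620) = -47193/(-267778) = -47193*(-1/267778) = 47193/267778 ≈ 0.17624)
I - 1*115012 = 47193/267778 - 1*115012 = 47193/267778 - 115012 = -30797636143/267778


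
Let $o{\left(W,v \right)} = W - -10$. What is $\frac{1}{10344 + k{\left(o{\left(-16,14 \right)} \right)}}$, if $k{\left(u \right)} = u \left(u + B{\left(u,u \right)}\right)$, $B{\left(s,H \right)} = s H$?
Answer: $\frac{1}{10164} \approx 9.8386 \cdot 10^{-5}$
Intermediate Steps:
$B{\left(s,H \right)} = H s$
$o{\left(W,v \right)} = 10 + W$ ($o{\left(W,v \right)} = W + 10 = 10 + W$)
$k{\left(u \right)} = u \left(u + u^{2}\right)$ ($k{\left(u \right)} = u \left(u + u u\right) = u \left(u + u^{2}\right)$)
$\frac{1}{10344 + k{\left(o{\left(-16,14 \right)} \right)}} = \frac{1}{10344 + \left(10 - 16\right)^{2} \left(1 + \left(10 - 16\right)\right)} = \frac{1}{10344 + \left(-6\right)^{2} \left(1 - 6\right)} = \frac{1}{10344 + 36 \left(-5\right)} = \frac{1}{10344 - 180} = \frac{1}{10164}$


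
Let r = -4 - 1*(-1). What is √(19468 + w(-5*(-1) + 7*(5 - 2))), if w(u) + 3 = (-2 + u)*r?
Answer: √19393 ≈ 139.26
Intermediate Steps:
r = -3 (r = -4 + 1 = -3)
w(u) = 3 - 3*u (w(u) = -3 + (-2 + u)*(-3) = -3 + (6 - 3*u) = 3 - 3*u)
√(19468 + w(-5*(-1) + 7*(5 - 2))) = √(19468 + (3 - 3*(-5*(-1) + 7*(5 - 2)))) = √(19468 + (3 - 3*(5 + 7*3))) = √(19468 + (3 - 3*(5 + 21))) = √(19468 + (3 - 3*26)) = √(19468 + (3 - 78)) = √(19468 - 75) = √19393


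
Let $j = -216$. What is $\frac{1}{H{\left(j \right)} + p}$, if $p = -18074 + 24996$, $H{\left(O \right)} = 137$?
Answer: $\frac{1}{7059} \approx 0.00014166$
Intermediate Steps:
$p = 6922$
$\frac{1}{H{\left(j \right)} + p} = \frac{1}{137 + 6922} = \frac{1}{7059}$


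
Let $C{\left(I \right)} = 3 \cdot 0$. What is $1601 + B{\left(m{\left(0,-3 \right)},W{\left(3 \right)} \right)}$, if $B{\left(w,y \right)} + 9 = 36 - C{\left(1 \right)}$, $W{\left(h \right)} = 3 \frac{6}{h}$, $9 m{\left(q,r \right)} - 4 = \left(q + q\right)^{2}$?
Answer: $1628$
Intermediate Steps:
$m{\left(q,r \right)} = \frac{4}{9} + \frac{4 q^{2}}{9}$ ($m{\left(q,r \right)} = \frac{4}{9} + \frac{\left(q + q\right)^{2}}{9} = \frac{4}{9} + \frac{\left(2 q\right)^{2}}{9} = \frac{4}{9} + \frac{4 q^{2}}{9}$)
$C{\left(I \right)} = 0$
$W{\left(h \right)} = \frac{18}{h}$
$B{\left(w,y \right)} = 27$ ($B{\left(w,y \right)} = -9 + \left(36 - 0\right) = -9 + \left(36 + 0\right) = -9 + 36 = 27$)
$1601 + B{\left(m{\left(0,-3 \right)},W{\left(3 \right)} \right)} = 1601 + 27 = 1628$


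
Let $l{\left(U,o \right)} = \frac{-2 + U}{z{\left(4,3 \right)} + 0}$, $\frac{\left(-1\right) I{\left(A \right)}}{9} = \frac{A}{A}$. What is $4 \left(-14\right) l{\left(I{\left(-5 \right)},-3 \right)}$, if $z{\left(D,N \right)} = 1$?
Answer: $616$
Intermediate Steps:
$I{\left(A \right)} = -9$ ($I{\left(A \right)} = - 9 \frac{A}{A} = \left(-9\right) 1 = -9$)
$l{\left(U,o \right)} = -2 + U$ ($l{\left(U,o \right)} = \frac{-2 + U}{1 + 0} = \frac{-2 + U}{1} = \left(-2 + U\right) 1 = -2 + U$)
$4 \left(-14\right) l{\left(I{\left(-5 \right)},-3 \right)} = 4 \left(-14\right) \left(-2 - 9\right) = \left(-56\right) \left(-11\right) = 616$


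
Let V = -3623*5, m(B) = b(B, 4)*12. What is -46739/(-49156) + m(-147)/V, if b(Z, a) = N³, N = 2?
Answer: 841958009/890460940 ≈ 0.94553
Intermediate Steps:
b(Z, a) = 8 (b(Z, a) = 2³ = 8)
m(B) = 96 (m(B) = 8*12 = 96)
V = -18115
-46739/(-49156) + m(-147)/V = -46739/(-49156) + 96/(-18115) = -46739*(-1/49156) + 96*(-1/18115) = 46739/49156 - 96/18115 = 841958009/890460940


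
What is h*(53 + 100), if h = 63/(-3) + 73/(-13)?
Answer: -52938/13 ≈ -4072.2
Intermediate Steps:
h = -346/13 (h = 63*(-⅓) + 73*(-1/13) = -21 - 73/13 = -346/13 ≈ -26.615)
h*(53 + 100) = -346*(53 + 100)/13 = -346/13*153 = -52938/13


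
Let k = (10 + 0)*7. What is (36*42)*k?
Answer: 105840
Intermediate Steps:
k = 70 (k = 10*7 = 70)
(36*42)*k = (36*42)*70 = 1512*70 = 105840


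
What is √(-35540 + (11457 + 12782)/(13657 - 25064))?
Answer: I*√4624728819733/11407 ≈ 188.53*I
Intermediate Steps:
√(-35540 + (11457 + 12782)/(13657 - 25064)) = √(-35540 + 24239/(-11407)) = √(-35540 + 24239*(-1/11407)) = √(-35540 - 24239/11407) = √(-405429019/11407) = I*√4624728819733/11407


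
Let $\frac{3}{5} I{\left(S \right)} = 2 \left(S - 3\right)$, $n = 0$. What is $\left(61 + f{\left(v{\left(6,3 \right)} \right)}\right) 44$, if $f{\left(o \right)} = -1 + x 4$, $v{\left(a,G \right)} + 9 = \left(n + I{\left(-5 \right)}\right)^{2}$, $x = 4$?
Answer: $3344$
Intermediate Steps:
$I{\left(S \right)} = -10 + \frac{10 S}{3}$ ($I{\left(S \right)} = \frac{5 \cdot 2 \left(S - 3\right)}{3} = \frac{5 \cdot 2 \left(-3 + S\right)}{3} = \frac{5 \left(-6 + 2 S\right)}{3} = -10 + \frac{10 S}{3}$)
$v{\left(a,G \right)} = \frac{6319}{9}$ ($v{\left(a,G \right)} = -9 + \left(0 + \left(-10 + \frac{10}{3} \left(-5\right)\right)\right)^{2} = -9 + \left(0 - \frac{80}{3}\right)^{2} = -9 + \left(- \frac{80}{3}\right)^{2} = -9 + \frac{6400}{9} = \frac{6319}{9}$)
$f{\left(o \right)} = 15$ ($f{\left(o \right)} = -1 + 4 \cdot 4 = -1 + 16 = 15$)
$\left(61 + f{\left(v{\left(6,3 \right)} \right)}\right) 44 = \left(61 + 15\right) 44 = 76 \cdot 44 = 3344$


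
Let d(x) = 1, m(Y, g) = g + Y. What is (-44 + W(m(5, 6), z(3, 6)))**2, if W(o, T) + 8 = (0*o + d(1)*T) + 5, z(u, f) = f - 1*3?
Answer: 1936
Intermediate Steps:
m(Y, g) = Y + g
z(u, f) = -3 + f (z(u, f) = f - 3 = -3 + f)
W(o, T) = -3 + T (W(o, T) = -8 + ((0*o + 1*T) + 5) = -8 + ((0 + T) + 5) = -8 + (T + 5) = -8 + (5 + T) = -3 + T)
(-44 + W(m(5, 6), z(3, 6)))**2 = (-44 + (-3 + (-3 + 6)))**2 = (-44 + (-3 + 3))**2 = (-44 + 0)**2 = (-44)**2 = 1936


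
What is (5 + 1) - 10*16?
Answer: -154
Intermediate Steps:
(5 + 1) - 10*16 = 6 - 160 = -154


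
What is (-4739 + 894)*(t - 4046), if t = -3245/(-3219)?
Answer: 50065087505/3219 ≈ 1.5553e+7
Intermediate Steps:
t = 3245/3219 (t = -3245*(-1/3219) = 3245/3219 ≈ 1.0081)
(-4739 + 894)*(t - 4046) = (-4739 + 894)*(3245/3219 - 4046) = -3845*(-13020829/3219) = 50065087505/3219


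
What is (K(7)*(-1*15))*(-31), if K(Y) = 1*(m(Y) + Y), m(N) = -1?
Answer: 2790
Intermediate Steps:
K(Y) = -1 + Y (K(Y) = 1*(-1 + Y) = -1 + Y)
(K(7)*(-1*15))*(-31) = ((-1 + 7)*(-1*15))*(-31) = (6*(-15))*(-31) = -90*(-31) = 2790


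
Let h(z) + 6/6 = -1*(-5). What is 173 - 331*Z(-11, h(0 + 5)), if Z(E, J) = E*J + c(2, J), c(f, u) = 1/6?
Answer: 88091/6 ≈ 14682.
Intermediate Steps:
h(z) = 4 (h(z) = -1 - 1*(-5) = -1 + 5 = 4)
c(f, u) = 1/6
Z(E, J) = 1/6 + E*J (Z(E, J) = E*J + 1/6 = 1/6 + E*J)
173 - 331*Z(-11, h(0 + 5)) = 173 - 331*(1/6 - 11*4) = 173 - 331*(1/6 - 44) = 173 - 331*(-263/6) = 173 + 87053/6 = 88091/6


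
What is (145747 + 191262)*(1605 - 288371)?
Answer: -96642722894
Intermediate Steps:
(145747 + 191262)*(1605 - 288371) = 337009*(-286766) = -96642722894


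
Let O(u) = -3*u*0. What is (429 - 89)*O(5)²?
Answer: 0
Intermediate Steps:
O(u) = 0
(429 - 89)*O(5)² = (429 - 89)*0² = 340*0 = 0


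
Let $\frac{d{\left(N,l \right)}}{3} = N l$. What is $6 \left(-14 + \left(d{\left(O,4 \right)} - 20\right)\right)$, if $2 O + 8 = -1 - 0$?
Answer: $-528$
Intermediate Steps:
$O = - \frac{9}{2}$ ($O = -4 + \frac{-1 - 0}{2} = -4 + \frac{-1 + 0}{2} = -4 + \frac{1}{2} \left(-1\right) = -4 - \frac{1}{2} = - \frac{9}{2} \approx -4.5$)
$d{\left(N,l \right)} = 3 N l$
$6 \left(-14 + \left(d{\left(O,4 \right)} - 20\right)\right) = 6 \left(-14 + \left(3 \left(- \frac{9}{2}\right) 4 - 20\right)\right) = 6 \left(-14 - 74\right) = 6 \left(-88\right) = -528$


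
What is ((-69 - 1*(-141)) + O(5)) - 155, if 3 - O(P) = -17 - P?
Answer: -58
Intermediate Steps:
O(P) = 20 + P (O(P) = 3 - (-17 - P) = 3 + (17 + P) = 20 + P)
((-69 - 1*(-141)) + O(5)) - 155 = ((-69 - 1*(-141)) + (20 + 5)) - 155 = ((-69 + 141) + 25) - 155 = (72 + 25) - 155 = 97 - 155 = -58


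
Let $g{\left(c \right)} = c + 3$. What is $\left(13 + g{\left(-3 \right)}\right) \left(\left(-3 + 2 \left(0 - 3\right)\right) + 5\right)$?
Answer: $-52$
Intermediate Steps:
$g{\left(c \right)} = 3 + c$
$\left(13 + g{\left(-3 \right)}\right) \left(\left(-3 + 2 \left(0 - 3\right)\right) + 5\right) = \left(13 + \left(3 - 3\right)\right) \left(\left(-3 + 2 \left(0 - 3\right)\right) + 5\right) = \left(13 + 0\right) \left(\left(-3 + 2 \left(-3\right)\right) + 5\right) = 13 \left(\left(-3 - 6\right) + 5\right) = 13 \left(-9 + 5\right) = 13 \left(-4\right) = -52$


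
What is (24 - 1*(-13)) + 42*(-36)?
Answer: -1475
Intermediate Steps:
(24 - 1*(-13)) + 42*(-36) = (24 + 13) - 1512 = 37 - 1512 = -1475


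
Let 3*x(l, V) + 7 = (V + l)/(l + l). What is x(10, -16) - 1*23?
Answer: -763/30 ≈ -25.433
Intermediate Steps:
x(l, V) = -7/3 + (V + l)/(6*l) (x(l, V) = -7/3 + ((V + l)/(l + l))/3 = -7/3 + ((V + l)/((2*l)))/3 = -7/3 + ((V + l)*(1/(2*l)))/3 = -7/3 + ((V + l)/(2*l))/3 = -7/3 + (V + l)/(6*l))
x(10, -16) - 1*23 = (1/6)*(-16 - 13*10)/10 - 1*23 = (1/6)*(1/10)*(-16 - 130) - 23 = (1/6)*(1/10)*(-146) - 23 = -73/30 - 23 = -763/30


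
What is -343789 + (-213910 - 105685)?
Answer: -663384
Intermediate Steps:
-343789 + (-213910 - 105685) = -343789 - 319595 = -663384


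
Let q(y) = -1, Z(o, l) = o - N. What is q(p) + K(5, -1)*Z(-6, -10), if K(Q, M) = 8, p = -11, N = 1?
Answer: -57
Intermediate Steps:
Z(o, l) = -1 + o (Z(o, l) = o - 1*1 = o - 1 = -1 + o)
q(p) + K(5, -1)*Z(-6, -10) = -1 + 8*(-1 - 6) = -1 + 8*(-7) = -1 - 56 = -57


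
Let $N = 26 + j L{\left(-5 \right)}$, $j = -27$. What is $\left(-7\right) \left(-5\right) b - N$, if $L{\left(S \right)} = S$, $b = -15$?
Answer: $-686$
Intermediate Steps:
$N = 161$ ($N = 26 - -135 = 26 + 135 = 161$)
$\left(-7\right) \left(-5\right) b - N = \left(-7\right) \left(-5\right) \left(-15\right) - 161 = 35 \left(-15\right) - 161 = -525 - 161 = -686$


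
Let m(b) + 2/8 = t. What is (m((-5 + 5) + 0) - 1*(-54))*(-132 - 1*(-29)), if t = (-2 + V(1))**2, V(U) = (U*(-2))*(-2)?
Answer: -23793/4 ≈ -5948.3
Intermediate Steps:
V(U) = 4*U (V(U) = -2*U*(-2) = 4*U)
t = 4 (t = (-2 + 4*1)**2 = (-2 + 4)**2 = 2**2 = 4)
m(b) = 15/4 (m(b) = -1/4 + 4 = 15/4)
(m((-5 + 5) + 0) - 1*(-54))*(-132 - 1*(-29)) = (15/4 - 1*(-54))*(-132 - 1*(-29)) = (15/4 + 54)*(-132 + 29) = (231/4)*(-103) = -23793/4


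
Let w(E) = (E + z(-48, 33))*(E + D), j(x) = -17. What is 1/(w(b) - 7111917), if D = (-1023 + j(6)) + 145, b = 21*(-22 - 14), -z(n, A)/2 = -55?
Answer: -1/6045371 ≈ -1.6542e-7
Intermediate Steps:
z(n, A) = 110 (z(n, A) = -2*(-55) = 110)
b = -756 (b = 21*(-36) = -756)
D = -895 (D = (-1023 - 17) + 145 = -1040 + 145 = -895)
w(E) = (-895 + E)*(110 + E) (w(E) = (E + 110)*(E - 895) = (110 + E)*(-895 + E) = (-895 + E)*(110 + E))
1/(w(b) - 7111917) = 1/((-98450 + (-756)**2 - 785*(-756)) - 7111917) = 1/((-98450 + 571536 + 593460) - 7111917) = 1/(1066546 - 7111917) = 1/(-6045371) = -1/6045371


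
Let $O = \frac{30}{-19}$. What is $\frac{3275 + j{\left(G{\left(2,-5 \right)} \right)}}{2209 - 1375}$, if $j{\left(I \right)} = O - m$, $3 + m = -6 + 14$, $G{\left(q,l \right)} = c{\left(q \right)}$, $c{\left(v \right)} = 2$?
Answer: $\frac{10350}{2641} \approx 3.919$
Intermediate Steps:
$O = - \frac{30}{19}$ ($O = 30 \left(- \frac{1}{19}\right) = - \frac{30}{19} \approx -1.5789$)
$G{\left(q,l \right)} = 2$
$m = 5$ ($m = -3 + \left(-6 + 14\right) = -3 + 8 = 5$)
$j{\left(I \right)} = - \frac{125}{19}$ ($j{\left(I \right)} = - \frac{30}{19} - 5 = - \frac{125}{19}$)
$\frac{3275 + j{\left(G{\left(2,-5 \right)} \right)}}{2209 - 1375} = \frac{3275 - \frac{125}{19}}{2209 - 1375} = \frac{62100}{19 \left(2209 + \left(-1620 + 245\right)\right)} = \frac{62100}{19 \left(2209 - 1375\right)} = \frac{62100}{19 \cdot 834} = \frac{62100}{19} \cdot \frac{1}{834} = \frac{10350}{2641}$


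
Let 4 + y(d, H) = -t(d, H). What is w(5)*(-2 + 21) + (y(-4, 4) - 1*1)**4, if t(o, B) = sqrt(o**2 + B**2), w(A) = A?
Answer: 6544 + 4560*sqrt(2) ≈ 12993.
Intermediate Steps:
t(o, B) = sqrt(B**2 + o**2)
y(d, H) = -4 - sqrt(H**2 + d**2)
w(5)*(-2 + 21) + (y(-4, 4) - 1*1)**4 = 5*(-2 + 21) + ((-4 - sqrt(4**2 + (-4)**2)) - 1*1)**4 = 5*19 + ((-4 - sqrt(16 + 16)) - 1)**4 = 95 + ((-4 - sqrt(32)) - 1)**4 = 95 + ((-4 - 4*sqrt(2)) - 1)**4 = 95 + (-5 - 4*sqrt(2))**4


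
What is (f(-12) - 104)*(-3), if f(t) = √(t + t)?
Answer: 312 - 6*I*√6 ≈ 312.0 - 14.697*I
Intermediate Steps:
f(t) = √2*√t (f(t) = √(2*t) = √2*√t)
(f(-12) - 104)*(-3) = (√2*√(-12) - 104)*(-3) = (√2*(2*I*√3) - 104)*(-3) = (2*I*√6 - 104)*(-3) = (-104 + 2*I*√6)*(-3) = 312 - 6*I*√6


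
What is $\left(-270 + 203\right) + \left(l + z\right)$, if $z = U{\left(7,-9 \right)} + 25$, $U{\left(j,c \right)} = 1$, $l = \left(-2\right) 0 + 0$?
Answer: $-41$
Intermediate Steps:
$l = 0$ ($l = 0 + 0 = 0$)
$z = 26$ ($z = 1 + 25 = 26$)
$\left(-270 + 203\right) + \left(l + z\right) = \left(-270 + 203\right) + \left(0 + 26\right) = -67 + 26 = -41$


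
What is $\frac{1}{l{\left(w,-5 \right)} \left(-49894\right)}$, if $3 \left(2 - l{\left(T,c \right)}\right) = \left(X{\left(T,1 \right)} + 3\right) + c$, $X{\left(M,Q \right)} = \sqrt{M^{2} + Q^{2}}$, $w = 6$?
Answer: $- \frac{4}{224523} - \frac{\sqrt{37}}{449046} \approx -3.1362 \cdot 10^{-5}$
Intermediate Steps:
$l{\left(T,c \right)} = 1 - \frac{c}{3} - \frac{\sqrt{1 + T^{2}}}{3}$ ($l{\left(T,c \right)} = 2 - \frac{\left(\sqrt{T^{2} + 1^{2}} + 3\right) + c}{3} = 2 - \frac{\left(\sqrt{T^{2} + 1} + 3\right) + c}{3} = 2 - \frac{\left(\sqrt{1 + T^{2}} + 3\right) + c}{3} = 2 - \frac{\left(3 + \sqrt{1 + T^{2}}\right) + c}{3} = 2 - \frac{3 + c + \sqrt{1 + T^{2}}}{3} = 2 - \left(1 + \frac{c}{3} + \frac{\sqrt{1 + T^{2}}}{3}\right) = 1 - \frac{c}{3} - \frac{\sqrt{1 + T^{2}}}{3}$)
$\frac{1}{l{\left(w,-5 \right)} \left(-49894\right)} = \frac{1}{\left(1 - - \frac{5}{3} - \frac{\sqrt{1 + 6^{2}}}{3}\right) \left(-49894\right)} = \frac{1}{\left(1 + \frac{5}{3} - \frac{\sqrt{1 + 36}}{3}\right) \left(-49894\right)} = \frac{1}{\left(1 + \frac{5}{3} - \frac{\sqrt{37}}{3}\right) \left(-49894\right)} = \frac{1}{\left(\frac{8}{3} - \frac{\sqrt{37}}{3}\right) \left(-49894\right)} = \frac{1}{- \frac{399152}{3} + \frac{49894 \sqrt{37}}{3}}$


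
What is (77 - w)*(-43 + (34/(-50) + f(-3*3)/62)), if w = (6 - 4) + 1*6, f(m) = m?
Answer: -4687101/1550 ≈ -3023.9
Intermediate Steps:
w = 8 (w = 2 + 6 = 8)
(77 - w)*(-43 + (34/(-50) + f(-3*3)/62)) = (77 - 1*8)*(-43 + (34/(-50) - 3*3/62)) = (77 - 8)*(-43 + (34*(-1/50) - 9*1/62)) = 69*(-43 + (-17/25 - 9/62)) = 69*(-43 - 1279/1550) = 69*(-67929/1550) = -4687101/1550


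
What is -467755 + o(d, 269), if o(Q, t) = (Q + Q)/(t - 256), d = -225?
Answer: -6081265/13 ≈ -4.6779e+5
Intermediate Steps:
o(Q, t) = 2*Q/(-256 + t) (o(Q, t) = (2*Q)/(-256 + t) = 2*Q/(-256 + t))
-467755 + o(d, 269) = -467755 + 2*(-225)/(-256 + 269) = -467755 + 2*(-225)/13 = -467755 + 2*(-225)*(1/13) = -467755 - 450/13 = -6081265/13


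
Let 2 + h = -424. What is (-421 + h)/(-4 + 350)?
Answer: -847/346 ≈ -2.4480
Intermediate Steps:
h = -426 (h = -2 - 424 = -426)
(-421 + h)/(-4 + 350) = (-421 - 426)/(-4 + 350) = -847/346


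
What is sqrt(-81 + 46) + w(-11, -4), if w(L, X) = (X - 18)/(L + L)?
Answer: 1 + I*sqrt(35) ≈ 1.0 + 5.9161*I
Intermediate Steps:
w(L, X) = (-18 + X)/(2*L) (w(L, X) = (-18 + X)/((2*L)) = (-18 + X)*(1/(2*L)) = (-18 + X)/(2*L))
sqrt(-81 + 46) + w(-11, -4) = sqrt(-81 + 46) + (1/2)*(-18 - 4)/(-11) = sqrt(-35) + (1/2)*(-1/11)*(-22) = I*sqrt(35) + 1 = 1 + I*sqrt(35)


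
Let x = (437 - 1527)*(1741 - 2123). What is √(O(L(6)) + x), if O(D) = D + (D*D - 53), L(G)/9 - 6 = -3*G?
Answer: √427883 ≈ 654.13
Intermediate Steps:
L(G) = 54 - 27*G (L(G) = 54 + 9*(-3*G) = 54 - 27*G)
O(D) = -53 + D + D² (O(D) = D + (D² - 53) = D + (-53 + D²) = -53 + D + D²)
x = 416380 (x = -1090*(-382) = 416380)
√(O(L(6)) + x) = √((-53 + (54 - 27*6) + (54 - 27*6)²) + 416380) = √((-53 + (54 - 162) + (54 - 162)²) + 416380) = √((-53 - 108 + (-108)²) + 416380) = √((-53 - 108 + 11664) + 416380) = √(11503 + 416380) = √427883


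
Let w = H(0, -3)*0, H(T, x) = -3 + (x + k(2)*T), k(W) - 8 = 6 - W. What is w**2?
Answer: 0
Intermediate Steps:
k(W) = 14 - W (k(W) = 8 + (6 - W) = 14 - W)
H(T, x) = -3 + x + 12*T (H(T, x) = -3 + (x + (14 - 1*2)*T) = -3 + (x + (14 - 2)*T) = -3 + (x + 12*T) = -3 + x + 12*T)
w = 0 (w = (-3 - 3 + 12*0)*0 = (-3 - 3 + 0)*0 = -6*0 = 0)
w**2 = 0**2 = 0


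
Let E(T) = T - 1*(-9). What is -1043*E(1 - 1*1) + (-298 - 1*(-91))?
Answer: -9594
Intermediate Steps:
E(T) = 9 + T (E(T) = T + 9 = 9 + T)
-1043*E(1 - 1*1) + (-298 - 1*(-91)) = -1043*(9 + (1 - 1*1)) + (-298 - 1*(-91)) = -1043*(9 + (1 - 1)) + (-298 + 91) = -1043*(9 + 0) - 207 = -1043*9 - 207 = -9387 - 207 = -9594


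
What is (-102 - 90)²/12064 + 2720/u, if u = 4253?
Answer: 5924896/1603381 ≈ 3.6953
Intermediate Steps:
(-102 - 90)²/12064 + 2720/u = (-102 - 90)²/12064 + 2720/4253 = (-192)²*(1/12064) + 2720*(1/4253) = 36864*(1/12064) + 2720/4253 = 1152/377 + 2720/4253 = 5924896/1603381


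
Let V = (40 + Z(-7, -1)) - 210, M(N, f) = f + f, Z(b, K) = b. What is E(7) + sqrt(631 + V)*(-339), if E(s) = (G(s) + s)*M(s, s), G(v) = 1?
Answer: 112 - 339*sqrt(454) ≈ -7111.2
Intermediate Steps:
M(N, f) = 2*f
E(s) = 2*s*(1 + s) (E(s) = (1 + s)*(2*s) = 2*s*(1 + s))
V = -177 (V = (40 - 7) - 210 = 33 - 210 = -177)
E(7) + sqrt(631 + V)*(-339) = 2*7*(1 + 7) + sqrt(631 - 177)*(-339) = 2*7*8 + sqrt(454)*(-339) = 112 - 339*sqrt(454)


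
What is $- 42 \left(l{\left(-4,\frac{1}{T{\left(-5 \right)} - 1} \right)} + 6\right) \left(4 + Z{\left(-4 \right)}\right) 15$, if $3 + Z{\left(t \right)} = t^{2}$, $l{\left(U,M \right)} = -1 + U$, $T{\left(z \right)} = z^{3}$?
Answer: $-10710$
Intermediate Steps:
$Z{\left(t \right)} = -3 + t^{2}$
$- 42 \left(l{\left(-4,\frac{1}{T{\left(-5 \right)} - 1} \right)} + 6\right) \left(4 + Z{\left(-4 \right)}\right) 15 = - 42 \left(\left(-1 - 4\right) + 6\right) \left(4 - \left(3 - \left(-4\right)^{2}\right)\right) 15 = - 42 \left(-5 + 6\right) \left(4 + \left(-3 + 16\right)\right) 15 = - 42 \cdot 1 \left(4 + 13\right) 15 = - 42 \cdot 1 \cdot 17 \cdot 15 = \left(-42\right) 17 \cdot 15 = \left(-714\right) 15 = -10710$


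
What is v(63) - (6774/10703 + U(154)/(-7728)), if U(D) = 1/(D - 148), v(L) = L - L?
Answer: -6409921/10128096 ≈ -0.63288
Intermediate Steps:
v(L) = 0
U(D) = 1/(-148 + D)
v(63) - (6774/10703 + U(154)/(-7728)) = 0 - (6774/10703 + 1/((-148 + 154)*(-7728))) = 0 - (6774*(1/10703) - 1/7728/6) = 0 - (6774/10703 + (1/6)*(-1/7728)) = 0 - (6774/10703 - 1/46368) = 0 - 1*6409921/10128096 = 0 - 6409921/10128096 = -6409921/10128096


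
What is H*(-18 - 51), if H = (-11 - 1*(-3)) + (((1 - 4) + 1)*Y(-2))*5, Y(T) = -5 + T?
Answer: -4278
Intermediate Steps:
H = 62 (H = (-11 - 1*(-3)) + (((1 - 4) + 1)*(-5 - 2))*5 = (-11 + 3) + ((-3 + 1)*(-7))*5 = -8 - 2*(-7)*5 = -8 + 14*5 = -8 + 70 = 62)
H*(-18 - 51) = 62*(-18 - 51) = 62*(-69) = -4278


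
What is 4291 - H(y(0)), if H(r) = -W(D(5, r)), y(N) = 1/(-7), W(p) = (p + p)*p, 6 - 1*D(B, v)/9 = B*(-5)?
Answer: 159973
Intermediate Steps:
D(B, v) = 54 + 45*B (D(B, v) = 54 - 9*B*(-5) = 54 - (-45)*B = 54 + 45*B)
W(p) = 2*p² (W(p) = (2*p)*p = 2*p²)
y(N) = -⅐
H(r) = -155682 (H(r) = -2*(54 + 45*5)² = -2*(54 + 225)² = -2*279² = -2*77841 = -1*155682 = -155682)
4291 - H(y(0)) = 4291 - 1*(-155682) = 4291 + 155682 = 159973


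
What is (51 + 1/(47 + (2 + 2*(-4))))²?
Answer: 4376464/1681 ≈ 2603.5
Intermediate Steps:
(51 + 1/(47 + (2 + 2*(-4))))² = (51 + 1/(47 + (2 - 8)))² = (51 + 1/(47 - 6))² = (51 + 1/41)² = (2092/41)² = 4376464/1681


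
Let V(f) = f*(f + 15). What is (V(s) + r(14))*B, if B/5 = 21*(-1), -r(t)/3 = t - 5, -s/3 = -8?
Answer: -95445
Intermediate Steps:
s = 24 (s = -3*(-8) = 24)
V(f) = f*(15 + f)
r(t) = 15 - 3*t (r(t) = -3*(t - 5) = -3*(-5 + t) = 15 - 3*t)
B = -105 (B = 5*(21*(-1)) = 5*(-21) = -105)
(V(s) + r(14))*B = (24*(15 + 24) + (15 - 3*14))*(-105) = (24*39 + (15 - 42))*(-105) = (936 - 27)*(-105) = 909*(-105) = -95445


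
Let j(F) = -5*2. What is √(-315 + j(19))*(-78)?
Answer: -390*I*√13 ≈ -1406.2*I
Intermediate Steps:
j(F) = -10
√(-315 + j(19))*(-78) = √(-315 - 10)*(-78) = √(-325)*(-78) = (5*I*√13)*(-78) = -390*I*√13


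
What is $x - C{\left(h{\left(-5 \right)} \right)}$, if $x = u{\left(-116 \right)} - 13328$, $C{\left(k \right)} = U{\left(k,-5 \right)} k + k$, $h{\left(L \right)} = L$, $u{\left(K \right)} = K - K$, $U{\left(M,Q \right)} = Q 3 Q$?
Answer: $-12948$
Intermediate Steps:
$U{\left(M,Q \right)} = 3 Q^{2}$ ($U{\left(M,Q \right)} = 3 Q Q = 3 Q^{2}$)
$u{\left(K \right)} = 0$
$C{\left(k \right)} = 76 k$ ($C{\left(k \right)} = 3 \left(-5\right)^{2} k + k = 3 \cdot 25 k + k = 75 k + k = 76 k$)
$x = -13328$ ($x = 0 - 13328 = -13328$)
$x - C{\left(h{\left(-5 \right)} \right)} = -13328 - 76 \left(-5\right) = -13328 - -380 = -13328 + 380 = -12948$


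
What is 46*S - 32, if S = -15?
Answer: -722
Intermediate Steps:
46*S - 32 = 46*(-15) - 32 = -690 - 32 = -722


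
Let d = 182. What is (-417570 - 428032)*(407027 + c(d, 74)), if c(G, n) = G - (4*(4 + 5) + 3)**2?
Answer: -343050584176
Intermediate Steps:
c(G, n) = -1521 + G (c(G, n) = G - (4*9 + 3)**2 = G - (36 + 3)**2 = G - 1*39**2 = G - 1*1521 = G - 1521 = -1521 + G)
(-417570 - 428032)*(407027 + c(d, 74)) = (-417570 - 428032)*(407027 + (-1521 + 182)) = -845602*(407027 - 1339) = -845602*405688 = -343050584176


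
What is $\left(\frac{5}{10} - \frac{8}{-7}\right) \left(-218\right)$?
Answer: $- \frac{2507}{7} \approx -358.14$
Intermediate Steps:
$\left(\frac{5}{10} - \frac{8}{-7}\right) \left(-218\right) = \left(5 \cdot \frac{1}{10} - - \frac{8}{7}\right) \left(-218\right) = \left(\frac{1}{2} + \frac{8}{7}\right) \left(-218\right) = \frac{23}{14} \left(-218\right) = - \frac{2507}{7}$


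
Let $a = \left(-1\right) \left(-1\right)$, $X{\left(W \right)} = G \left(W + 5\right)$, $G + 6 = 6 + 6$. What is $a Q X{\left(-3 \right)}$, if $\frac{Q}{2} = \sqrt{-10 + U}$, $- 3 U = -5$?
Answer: $40 i \sqrt{3} \approx 69.282 i$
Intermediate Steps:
$G = 6$ ($G = -6 + \left(6 + 6\right) = -6 + 12 = 6$)
$X{\left(W \right)} = 30 + 6 W$ ($X{\left(W \right)} = 6 \left(W + 5\right) = 6 \left(5 + W\right) = 30 + 6 W$)
$U = \frac{5}{3}$ ($U = \left(- \frac{1}{3}\right) \left(-5\right) = \frac{5}{3} \approx 1.6667$)
$a = 1$
$Q = \frac{10 i \sqrt{3}}{3}$ ($Q = 2 \sqrt{-10 + \frac{5}{3}} = 2 \sqrt{- \frac{25}{3}} = 2 \frac{5 i \sqrt{3}}{3} = \frac{10 i \sqrt{3}}{3} \approx 5.7735 i$)
$a Q X{\left(-3 \right)} = 1 \frac{10 i \sqrt{3}}{3} \left(30 + 6 \left(-3\right)\right) = \frac{10 i \sqrt{3}}{3} \left(30 - 18\right) = \frac{10 i \sqrt{3}}{3} \cdot 12 = 40 i \sqrt{3}$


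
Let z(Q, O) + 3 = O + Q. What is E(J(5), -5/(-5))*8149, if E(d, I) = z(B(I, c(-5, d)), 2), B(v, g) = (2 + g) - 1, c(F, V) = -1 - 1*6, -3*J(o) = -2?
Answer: -57043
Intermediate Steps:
J(o) = 2/3 (J(o) = -1/3*(-2) = 2/3)
c(F, V) = -7 (c(F, V) = -1 - 6 = -7)
B(v, g) = 1 + g
z(Q, O) = -3 + O + Q (z(Q, O) = -3 + (O + Q) = -3 + O + Q)
E(d, I) = -7 (E(d, I) = -3 + 2 + (1 - 7) = -3 + 2 - 6 = -7)
E(J(5), -5/(-5))*8149 = -7*8149 = -57043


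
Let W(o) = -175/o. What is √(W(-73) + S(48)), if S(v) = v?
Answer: √268567/73 ≈ 7.0991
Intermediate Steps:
√(W(-73) + S(48)) = √(-175/(-73) + 48) = √(-175*(-1/73) + 48) = √(175/73 + 48) = √(3679/73) = √268567/73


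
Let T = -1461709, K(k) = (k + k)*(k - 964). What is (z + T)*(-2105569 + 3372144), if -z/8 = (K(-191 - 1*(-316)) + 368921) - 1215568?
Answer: 8852684165525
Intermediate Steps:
K(k) = 2*k*(-964 + k) (K(k) = (2*k)*(-964 + k) = 2*k*(-964 + k))
z = 8451176 (z = -8*((2*(-191 - 1*(-316))*(-964 + (-191 - 1*(-316))) + 368921) - 1215568) = -8*((2*(-191 + 316)*(-964 + (-191 + 316)) + 368921) - 1215568) = -8*((2*125*(-964 + 125) + 368921) - 1215568) = -8*((2*125*(-839) + 368921) - 1215568) = -8*((-209750 + 368921) - 1215568) = -8*(159171 - 1215568) = -8*(-1056397) = 8451176)
(z + T)*(-2105569 + 3372144) = (8451176 - 1461709)*(-2105569 + 3372144) = 6989467*1266575 = 8852684165525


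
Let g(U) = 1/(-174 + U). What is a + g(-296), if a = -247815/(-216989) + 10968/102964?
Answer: 3272189670061/2625191509030 ≈ 1.2465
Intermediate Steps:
a = 6973989753/5585513849 (a = -247815*(-1/216989) + 10968*(1/102964) = 247815/216989 + 2742/25741 = 6973989753/5585513849 ≈ 1.2486)
a + g(-296) = 6973989753/5585513849 + 1/(-174 - 296) = 6973989753/5585513849 + 1/(-470) = 6973989753/5585513849 - 1/470 = 3272189670061/2625191509030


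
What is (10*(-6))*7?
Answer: -420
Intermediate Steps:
(10*(-6))*7 = -60*7 = -420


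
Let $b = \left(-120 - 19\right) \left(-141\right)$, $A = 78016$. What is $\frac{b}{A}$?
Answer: $\frac{19599}{78016} \approx 0.25122$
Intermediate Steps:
$b = 19599$ ($b = \left(-139\right) \left(-141\right) = 19599$)
$\frac{b}{A} = \frac{19599}{78016}$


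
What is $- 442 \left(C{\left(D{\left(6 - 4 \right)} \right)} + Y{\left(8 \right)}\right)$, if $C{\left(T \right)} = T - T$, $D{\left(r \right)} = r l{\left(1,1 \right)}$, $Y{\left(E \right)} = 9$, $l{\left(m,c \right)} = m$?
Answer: $-3978$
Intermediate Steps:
$D{\left(r \right)} = r$ ($D{\left(r \right)} = r 1 = r$)
$C{\left(T \right)} = 0$
$- 442 \left(C{\left(D{\left(6 - 4 \right)} \right)} + Y{\left(8 \right)}\right) = - 442 \left(0 + 9\right) = \left(-442\right) 9 = -3978$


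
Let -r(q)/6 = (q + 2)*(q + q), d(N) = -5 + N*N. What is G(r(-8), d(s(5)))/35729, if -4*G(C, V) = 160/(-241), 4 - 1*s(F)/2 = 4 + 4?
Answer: 40/8610689 ≈ 4.6454e-6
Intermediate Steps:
s(F) = -8 (s(F) = 8 - 2*(4 + 4) = 8 - 2*8 = 8 - 16 = -8)
d(N) = -5 + N²
r(q) = -12*q*(2 + q) (r(q) = -6*(q + 2)*(q + q) = -6*(2 + q)*2*q = -12*q*(2 + q))
G(C, V) = 40/241 (G(C, V) = -40/(-241) = -40*(-1)/241 = -¼*(-160/241) = 40/241)
G(r(-8), d(s(5)))/35729 = (40/241)/35729 = (40/241)*(1/35729) = 40/8610689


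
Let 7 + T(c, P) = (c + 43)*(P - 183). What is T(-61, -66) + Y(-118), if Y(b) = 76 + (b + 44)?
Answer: 4477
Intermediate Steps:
Y(b) = 120 + b (Y(b) = 76 + (44 + b) = 120 + b)
T(c, P) = -7 + (-183 + P)*(43 + c) (T(c, P) = -7 + (c + 43)*(P - 183) = -7 + (43 + c)*(-183 + P) = -7 + (-183 + P)*(43 + c))
T(-61, -66) + Y(-118) = (-7876 - 183*(-61) + 43*(-66) - 66*(-61)) + (120 - 118) = (-7876 + 11163 - 2838 + 4026) + 2 = 4475 + 2 = 4477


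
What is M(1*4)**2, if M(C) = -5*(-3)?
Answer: 225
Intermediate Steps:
M(C) = 15
M(1*4)**2 = 15**2 = 225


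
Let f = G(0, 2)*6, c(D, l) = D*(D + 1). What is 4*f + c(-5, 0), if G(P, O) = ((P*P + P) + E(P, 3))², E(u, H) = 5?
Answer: 620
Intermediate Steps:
c(D, l) = D*(1 + D)
G(P, O) = (5 + P + P²)² (G(P, O) = ((P*P + P) + 5)² = ((P² + P) + 5)² = ((P + P²) + 5)² = (5 + P + P²)²)
f = 150 (f = (5 + 0 + 0²)²*6 = (5 + 0 + 0)²*6 = 5²*6 = 25*6 = 150)
4*f + c(-5, 0) = 4*150 - 5*(1 - 5) = 600 - 5*(-4) = 600 + 20 = 620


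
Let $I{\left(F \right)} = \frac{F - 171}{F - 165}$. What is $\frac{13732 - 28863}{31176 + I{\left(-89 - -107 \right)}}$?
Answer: $- \frac{741419}{1527675} \approx -0.48532$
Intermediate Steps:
$I{\left(F \right)} = \frac{-171 + F}{-165 + F}$
$\frac{13732 - 28863}{31176 + I{\left(-89 - -107 \right)}} = \frac{13732 - 28863}{31176 + \frac{-171 - -18}{-165 - -18}} = - \frac{15131}{31176 + \frac{-171 + \left(-89 + 107\right)}{-165 + \left(-89 + 107\right)}} = - \frac{15131}{31176 + \frac{-171 + 18}{-165 + 18}} = - \frac{15131}{31176 + \frac{1}{-147} \left(-153\right)} = - \frac{15131}{31176 - - \frac{51}{49}} = - \frac{15131}{31176 + \frac{51}{49}} = - \frac{15131}{\frac{1527675}{49}} = \left(-15131\right) \frac{49}{1527675} = - \frac{741419}{1527675}$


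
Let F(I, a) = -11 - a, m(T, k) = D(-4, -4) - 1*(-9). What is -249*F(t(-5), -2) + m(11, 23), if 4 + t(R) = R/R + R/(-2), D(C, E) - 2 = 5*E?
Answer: 2232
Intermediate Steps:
D(C, E) = 2 + 5*E
t(R) = -3 - R/2 (t(R) = -4 + (R/R + R/(-2)) = -4 + (1 + R*(-1/2)) = -4 + (1 - R/2) = -3 - R/2)
m(T, k) = -9 (m(T, k) = (2 + 5*(-4)) - 1*(-9) = (2 - 20) + 9 = -18 + 9 = -9)
-249*F(t(-5), -2) + m(11, 23) = -249*(-11 - 1*(-2)) - 9 = -249*(-11 + 2) - 9 = -249*(-9) - 9 = 2241 - 9 = 2232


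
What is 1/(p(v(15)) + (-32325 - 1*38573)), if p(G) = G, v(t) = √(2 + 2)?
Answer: -1/70896 ≈ -1.4105e-5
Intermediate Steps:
v(t) = 2 (v(t) = √4 = 2)
1/(p(v(15)) + (-32325 - 1*38573)) = 1/(2 + (-32325 - 1*38573)) = 1/(2 + (-32325 - 38573)) = 1/(2 - 70898) = 1/(-70896) = -1/70896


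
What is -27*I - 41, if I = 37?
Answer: -1040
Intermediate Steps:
-27*I - 41 = -27*37 - 41 = -999 - 41 = -1040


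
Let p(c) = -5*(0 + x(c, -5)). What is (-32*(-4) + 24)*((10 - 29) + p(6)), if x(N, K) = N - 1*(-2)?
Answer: -8968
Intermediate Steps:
x(N, K) = 2 + N (x(N, K) = N + 2 = 2 + N)
p(c) = -10 - 5*c (p(c) = -5*(0 + (2 + c)) = -5*(2 + c) = -10 - 5*c)
(-32*(-4) + 24)*((10 - 29) + p(6)) = (-32*(-4) + 24)*((10 - 29) + (-10 - 5*6)) = (128 + 24)*(-19 + (-10 - 30)) = 152*(-19 - 40) = 152*(-59) = -8968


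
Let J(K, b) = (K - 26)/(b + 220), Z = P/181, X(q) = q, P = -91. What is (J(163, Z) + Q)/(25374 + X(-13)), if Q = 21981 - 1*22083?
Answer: -4027561/1007567169 ≈ -0.0039973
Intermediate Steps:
Z = -91/181 ≈ -0.50276
J(K, b) = (-26 + K)/(220 + b)
Q = -102 (Q = 21981 - 22083 = -102)
(J(163, Z) + Q)/(25374 + X(-13)) = ((-26 + 163)/(220 - 91/181) - 102)/(25374 - 13) = (137/(39729/181) - 102)/25361 = ((181/39729)*137 - 102)*(1/25361) = (24797/39729 - 102)*(1/25361) = -4027561/39729*1/25361 = -4027561/1007567169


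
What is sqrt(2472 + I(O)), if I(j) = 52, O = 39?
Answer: 2*sqrt(631) ≈ 50.239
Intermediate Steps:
sqrt(2472 + I(O)) = sqrt(2472 + 52) = sqrt(2524) = 2*sqrt(631)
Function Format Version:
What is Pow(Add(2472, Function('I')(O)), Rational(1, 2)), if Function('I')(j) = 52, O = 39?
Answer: Mul(2, Pow(631, Rational(1, 2))) ≈ 50.239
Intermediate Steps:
Pow(Add(2472, Function('I')(O)), Rational(1, 2)) = Pow(Add(2472, 52), Rational(1, 2)) = Pow(2524, Rational(1, 2)) = Mul(2, Pow(631, Rational(1, 2)))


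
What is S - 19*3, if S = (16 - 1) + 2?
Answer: -40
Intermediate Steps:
S = 17 (S = 15 + 2 = 17)
S - 19*3 = 17 - 19*3 = 17 - 57 = -40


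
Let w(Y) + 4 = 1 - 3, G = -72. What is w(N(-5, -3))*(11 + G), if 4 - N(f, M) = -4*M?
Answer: 366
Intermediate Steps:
N(f, M) = 4 + 4*M (N(f, M) = 4 - (-4)*M = 4 + 4*M)
w(Y) = -6 (w(Y) = -4 + (1 - 3) = -4 - 2 = -6)
w(N(-5, -3))*(11 + G) = -6*(11 - 72) = -6*(-61) = 366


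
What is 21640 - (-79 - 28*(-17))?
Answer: 21243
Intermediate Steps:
21640 - (-79 - 28*(-17)) = 21640 - (-79 + 476) = 21640 - 1*397 = 21640 - 397 = 21243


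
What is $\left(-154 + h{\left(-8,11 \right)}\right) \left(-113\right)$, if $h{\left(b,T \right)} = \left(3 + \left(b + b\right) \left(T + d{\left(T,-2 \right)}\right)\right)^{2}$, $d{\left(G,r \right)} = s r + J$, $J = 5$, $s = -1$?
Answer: $-9161023$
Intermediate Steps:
$d{\left(G,r \right)} = 5 - r$ ($d{\left(G,r \right)} = - r + 5 = 5 - r$)
$h{\left(b,T \right)} = \left(3 + 2 b \left(7 + T\right)\right)^{2}$ ($h{\left(b,T \right)} = \left(3 + \left(b + b\right) \left(T + \left(5 - -2\right)\right)\right)^{2} = \left(3 + 2 b \left(T + \left(5 + 2\right)\right)\right)^{2} = \left(3 + 2 b \left(T + 7\right)\right)^{2} = \left(3 + 2 b \left(7 + T\right)\right)^{2}$)
$\left(-154 + h{\left(-8,11 \right)}\right) \left(-113\right) = \left(-154 + \left(3 + 14 \left(-8\right) + 2 \cdot 11 \left(-8\right)\right)^{2}\right) \left(-113\right) = \left(-154 + \left(3 - 112 - 176\right)^{2}\right) \left(-113\right) = \left(-154 + \left(-285\right)^{2}\right) \left(-113\right) = \left(-154 + 81225\right) \left(-113\right) = 81071 \left(-113\right) = -9161023$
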